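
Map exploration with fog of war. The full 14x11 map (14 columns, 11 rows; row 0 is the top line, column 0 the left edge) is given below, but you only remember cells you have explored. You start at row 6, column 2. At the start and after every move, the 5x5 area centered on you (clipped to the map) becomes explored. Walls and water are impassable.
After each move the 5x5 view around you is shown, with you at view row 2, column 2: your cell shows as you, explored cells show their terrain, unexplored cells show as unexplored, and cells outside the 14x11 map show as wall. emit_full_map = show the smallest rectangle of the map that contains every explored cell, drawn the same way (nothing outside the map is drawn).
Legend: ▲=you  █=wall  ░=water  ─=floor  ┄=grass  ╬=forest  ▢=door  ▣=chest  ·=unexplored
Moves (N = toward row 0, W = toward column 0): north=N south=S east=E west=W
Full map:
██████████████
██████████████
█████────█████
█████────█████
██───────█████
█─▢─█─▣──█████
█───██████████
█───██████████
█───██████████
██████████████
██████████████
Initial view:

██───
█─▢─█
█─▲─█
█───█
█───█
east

█────
─▢─█─
──▲██
───██
───██

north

████─
█────
─▢▲█─
───██
───██

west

█████
██───
█─▲─█
█───█
█───█

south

██───
█─▢─█
█─▲─█
█───█
█───█

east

█────
─▢─█─
──▲██
───██
───██

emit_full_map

█████─
██────
█─▢─█─
█──▲██
█───██
█───██

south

─▢─█─
───██
──▲██
───██
█████


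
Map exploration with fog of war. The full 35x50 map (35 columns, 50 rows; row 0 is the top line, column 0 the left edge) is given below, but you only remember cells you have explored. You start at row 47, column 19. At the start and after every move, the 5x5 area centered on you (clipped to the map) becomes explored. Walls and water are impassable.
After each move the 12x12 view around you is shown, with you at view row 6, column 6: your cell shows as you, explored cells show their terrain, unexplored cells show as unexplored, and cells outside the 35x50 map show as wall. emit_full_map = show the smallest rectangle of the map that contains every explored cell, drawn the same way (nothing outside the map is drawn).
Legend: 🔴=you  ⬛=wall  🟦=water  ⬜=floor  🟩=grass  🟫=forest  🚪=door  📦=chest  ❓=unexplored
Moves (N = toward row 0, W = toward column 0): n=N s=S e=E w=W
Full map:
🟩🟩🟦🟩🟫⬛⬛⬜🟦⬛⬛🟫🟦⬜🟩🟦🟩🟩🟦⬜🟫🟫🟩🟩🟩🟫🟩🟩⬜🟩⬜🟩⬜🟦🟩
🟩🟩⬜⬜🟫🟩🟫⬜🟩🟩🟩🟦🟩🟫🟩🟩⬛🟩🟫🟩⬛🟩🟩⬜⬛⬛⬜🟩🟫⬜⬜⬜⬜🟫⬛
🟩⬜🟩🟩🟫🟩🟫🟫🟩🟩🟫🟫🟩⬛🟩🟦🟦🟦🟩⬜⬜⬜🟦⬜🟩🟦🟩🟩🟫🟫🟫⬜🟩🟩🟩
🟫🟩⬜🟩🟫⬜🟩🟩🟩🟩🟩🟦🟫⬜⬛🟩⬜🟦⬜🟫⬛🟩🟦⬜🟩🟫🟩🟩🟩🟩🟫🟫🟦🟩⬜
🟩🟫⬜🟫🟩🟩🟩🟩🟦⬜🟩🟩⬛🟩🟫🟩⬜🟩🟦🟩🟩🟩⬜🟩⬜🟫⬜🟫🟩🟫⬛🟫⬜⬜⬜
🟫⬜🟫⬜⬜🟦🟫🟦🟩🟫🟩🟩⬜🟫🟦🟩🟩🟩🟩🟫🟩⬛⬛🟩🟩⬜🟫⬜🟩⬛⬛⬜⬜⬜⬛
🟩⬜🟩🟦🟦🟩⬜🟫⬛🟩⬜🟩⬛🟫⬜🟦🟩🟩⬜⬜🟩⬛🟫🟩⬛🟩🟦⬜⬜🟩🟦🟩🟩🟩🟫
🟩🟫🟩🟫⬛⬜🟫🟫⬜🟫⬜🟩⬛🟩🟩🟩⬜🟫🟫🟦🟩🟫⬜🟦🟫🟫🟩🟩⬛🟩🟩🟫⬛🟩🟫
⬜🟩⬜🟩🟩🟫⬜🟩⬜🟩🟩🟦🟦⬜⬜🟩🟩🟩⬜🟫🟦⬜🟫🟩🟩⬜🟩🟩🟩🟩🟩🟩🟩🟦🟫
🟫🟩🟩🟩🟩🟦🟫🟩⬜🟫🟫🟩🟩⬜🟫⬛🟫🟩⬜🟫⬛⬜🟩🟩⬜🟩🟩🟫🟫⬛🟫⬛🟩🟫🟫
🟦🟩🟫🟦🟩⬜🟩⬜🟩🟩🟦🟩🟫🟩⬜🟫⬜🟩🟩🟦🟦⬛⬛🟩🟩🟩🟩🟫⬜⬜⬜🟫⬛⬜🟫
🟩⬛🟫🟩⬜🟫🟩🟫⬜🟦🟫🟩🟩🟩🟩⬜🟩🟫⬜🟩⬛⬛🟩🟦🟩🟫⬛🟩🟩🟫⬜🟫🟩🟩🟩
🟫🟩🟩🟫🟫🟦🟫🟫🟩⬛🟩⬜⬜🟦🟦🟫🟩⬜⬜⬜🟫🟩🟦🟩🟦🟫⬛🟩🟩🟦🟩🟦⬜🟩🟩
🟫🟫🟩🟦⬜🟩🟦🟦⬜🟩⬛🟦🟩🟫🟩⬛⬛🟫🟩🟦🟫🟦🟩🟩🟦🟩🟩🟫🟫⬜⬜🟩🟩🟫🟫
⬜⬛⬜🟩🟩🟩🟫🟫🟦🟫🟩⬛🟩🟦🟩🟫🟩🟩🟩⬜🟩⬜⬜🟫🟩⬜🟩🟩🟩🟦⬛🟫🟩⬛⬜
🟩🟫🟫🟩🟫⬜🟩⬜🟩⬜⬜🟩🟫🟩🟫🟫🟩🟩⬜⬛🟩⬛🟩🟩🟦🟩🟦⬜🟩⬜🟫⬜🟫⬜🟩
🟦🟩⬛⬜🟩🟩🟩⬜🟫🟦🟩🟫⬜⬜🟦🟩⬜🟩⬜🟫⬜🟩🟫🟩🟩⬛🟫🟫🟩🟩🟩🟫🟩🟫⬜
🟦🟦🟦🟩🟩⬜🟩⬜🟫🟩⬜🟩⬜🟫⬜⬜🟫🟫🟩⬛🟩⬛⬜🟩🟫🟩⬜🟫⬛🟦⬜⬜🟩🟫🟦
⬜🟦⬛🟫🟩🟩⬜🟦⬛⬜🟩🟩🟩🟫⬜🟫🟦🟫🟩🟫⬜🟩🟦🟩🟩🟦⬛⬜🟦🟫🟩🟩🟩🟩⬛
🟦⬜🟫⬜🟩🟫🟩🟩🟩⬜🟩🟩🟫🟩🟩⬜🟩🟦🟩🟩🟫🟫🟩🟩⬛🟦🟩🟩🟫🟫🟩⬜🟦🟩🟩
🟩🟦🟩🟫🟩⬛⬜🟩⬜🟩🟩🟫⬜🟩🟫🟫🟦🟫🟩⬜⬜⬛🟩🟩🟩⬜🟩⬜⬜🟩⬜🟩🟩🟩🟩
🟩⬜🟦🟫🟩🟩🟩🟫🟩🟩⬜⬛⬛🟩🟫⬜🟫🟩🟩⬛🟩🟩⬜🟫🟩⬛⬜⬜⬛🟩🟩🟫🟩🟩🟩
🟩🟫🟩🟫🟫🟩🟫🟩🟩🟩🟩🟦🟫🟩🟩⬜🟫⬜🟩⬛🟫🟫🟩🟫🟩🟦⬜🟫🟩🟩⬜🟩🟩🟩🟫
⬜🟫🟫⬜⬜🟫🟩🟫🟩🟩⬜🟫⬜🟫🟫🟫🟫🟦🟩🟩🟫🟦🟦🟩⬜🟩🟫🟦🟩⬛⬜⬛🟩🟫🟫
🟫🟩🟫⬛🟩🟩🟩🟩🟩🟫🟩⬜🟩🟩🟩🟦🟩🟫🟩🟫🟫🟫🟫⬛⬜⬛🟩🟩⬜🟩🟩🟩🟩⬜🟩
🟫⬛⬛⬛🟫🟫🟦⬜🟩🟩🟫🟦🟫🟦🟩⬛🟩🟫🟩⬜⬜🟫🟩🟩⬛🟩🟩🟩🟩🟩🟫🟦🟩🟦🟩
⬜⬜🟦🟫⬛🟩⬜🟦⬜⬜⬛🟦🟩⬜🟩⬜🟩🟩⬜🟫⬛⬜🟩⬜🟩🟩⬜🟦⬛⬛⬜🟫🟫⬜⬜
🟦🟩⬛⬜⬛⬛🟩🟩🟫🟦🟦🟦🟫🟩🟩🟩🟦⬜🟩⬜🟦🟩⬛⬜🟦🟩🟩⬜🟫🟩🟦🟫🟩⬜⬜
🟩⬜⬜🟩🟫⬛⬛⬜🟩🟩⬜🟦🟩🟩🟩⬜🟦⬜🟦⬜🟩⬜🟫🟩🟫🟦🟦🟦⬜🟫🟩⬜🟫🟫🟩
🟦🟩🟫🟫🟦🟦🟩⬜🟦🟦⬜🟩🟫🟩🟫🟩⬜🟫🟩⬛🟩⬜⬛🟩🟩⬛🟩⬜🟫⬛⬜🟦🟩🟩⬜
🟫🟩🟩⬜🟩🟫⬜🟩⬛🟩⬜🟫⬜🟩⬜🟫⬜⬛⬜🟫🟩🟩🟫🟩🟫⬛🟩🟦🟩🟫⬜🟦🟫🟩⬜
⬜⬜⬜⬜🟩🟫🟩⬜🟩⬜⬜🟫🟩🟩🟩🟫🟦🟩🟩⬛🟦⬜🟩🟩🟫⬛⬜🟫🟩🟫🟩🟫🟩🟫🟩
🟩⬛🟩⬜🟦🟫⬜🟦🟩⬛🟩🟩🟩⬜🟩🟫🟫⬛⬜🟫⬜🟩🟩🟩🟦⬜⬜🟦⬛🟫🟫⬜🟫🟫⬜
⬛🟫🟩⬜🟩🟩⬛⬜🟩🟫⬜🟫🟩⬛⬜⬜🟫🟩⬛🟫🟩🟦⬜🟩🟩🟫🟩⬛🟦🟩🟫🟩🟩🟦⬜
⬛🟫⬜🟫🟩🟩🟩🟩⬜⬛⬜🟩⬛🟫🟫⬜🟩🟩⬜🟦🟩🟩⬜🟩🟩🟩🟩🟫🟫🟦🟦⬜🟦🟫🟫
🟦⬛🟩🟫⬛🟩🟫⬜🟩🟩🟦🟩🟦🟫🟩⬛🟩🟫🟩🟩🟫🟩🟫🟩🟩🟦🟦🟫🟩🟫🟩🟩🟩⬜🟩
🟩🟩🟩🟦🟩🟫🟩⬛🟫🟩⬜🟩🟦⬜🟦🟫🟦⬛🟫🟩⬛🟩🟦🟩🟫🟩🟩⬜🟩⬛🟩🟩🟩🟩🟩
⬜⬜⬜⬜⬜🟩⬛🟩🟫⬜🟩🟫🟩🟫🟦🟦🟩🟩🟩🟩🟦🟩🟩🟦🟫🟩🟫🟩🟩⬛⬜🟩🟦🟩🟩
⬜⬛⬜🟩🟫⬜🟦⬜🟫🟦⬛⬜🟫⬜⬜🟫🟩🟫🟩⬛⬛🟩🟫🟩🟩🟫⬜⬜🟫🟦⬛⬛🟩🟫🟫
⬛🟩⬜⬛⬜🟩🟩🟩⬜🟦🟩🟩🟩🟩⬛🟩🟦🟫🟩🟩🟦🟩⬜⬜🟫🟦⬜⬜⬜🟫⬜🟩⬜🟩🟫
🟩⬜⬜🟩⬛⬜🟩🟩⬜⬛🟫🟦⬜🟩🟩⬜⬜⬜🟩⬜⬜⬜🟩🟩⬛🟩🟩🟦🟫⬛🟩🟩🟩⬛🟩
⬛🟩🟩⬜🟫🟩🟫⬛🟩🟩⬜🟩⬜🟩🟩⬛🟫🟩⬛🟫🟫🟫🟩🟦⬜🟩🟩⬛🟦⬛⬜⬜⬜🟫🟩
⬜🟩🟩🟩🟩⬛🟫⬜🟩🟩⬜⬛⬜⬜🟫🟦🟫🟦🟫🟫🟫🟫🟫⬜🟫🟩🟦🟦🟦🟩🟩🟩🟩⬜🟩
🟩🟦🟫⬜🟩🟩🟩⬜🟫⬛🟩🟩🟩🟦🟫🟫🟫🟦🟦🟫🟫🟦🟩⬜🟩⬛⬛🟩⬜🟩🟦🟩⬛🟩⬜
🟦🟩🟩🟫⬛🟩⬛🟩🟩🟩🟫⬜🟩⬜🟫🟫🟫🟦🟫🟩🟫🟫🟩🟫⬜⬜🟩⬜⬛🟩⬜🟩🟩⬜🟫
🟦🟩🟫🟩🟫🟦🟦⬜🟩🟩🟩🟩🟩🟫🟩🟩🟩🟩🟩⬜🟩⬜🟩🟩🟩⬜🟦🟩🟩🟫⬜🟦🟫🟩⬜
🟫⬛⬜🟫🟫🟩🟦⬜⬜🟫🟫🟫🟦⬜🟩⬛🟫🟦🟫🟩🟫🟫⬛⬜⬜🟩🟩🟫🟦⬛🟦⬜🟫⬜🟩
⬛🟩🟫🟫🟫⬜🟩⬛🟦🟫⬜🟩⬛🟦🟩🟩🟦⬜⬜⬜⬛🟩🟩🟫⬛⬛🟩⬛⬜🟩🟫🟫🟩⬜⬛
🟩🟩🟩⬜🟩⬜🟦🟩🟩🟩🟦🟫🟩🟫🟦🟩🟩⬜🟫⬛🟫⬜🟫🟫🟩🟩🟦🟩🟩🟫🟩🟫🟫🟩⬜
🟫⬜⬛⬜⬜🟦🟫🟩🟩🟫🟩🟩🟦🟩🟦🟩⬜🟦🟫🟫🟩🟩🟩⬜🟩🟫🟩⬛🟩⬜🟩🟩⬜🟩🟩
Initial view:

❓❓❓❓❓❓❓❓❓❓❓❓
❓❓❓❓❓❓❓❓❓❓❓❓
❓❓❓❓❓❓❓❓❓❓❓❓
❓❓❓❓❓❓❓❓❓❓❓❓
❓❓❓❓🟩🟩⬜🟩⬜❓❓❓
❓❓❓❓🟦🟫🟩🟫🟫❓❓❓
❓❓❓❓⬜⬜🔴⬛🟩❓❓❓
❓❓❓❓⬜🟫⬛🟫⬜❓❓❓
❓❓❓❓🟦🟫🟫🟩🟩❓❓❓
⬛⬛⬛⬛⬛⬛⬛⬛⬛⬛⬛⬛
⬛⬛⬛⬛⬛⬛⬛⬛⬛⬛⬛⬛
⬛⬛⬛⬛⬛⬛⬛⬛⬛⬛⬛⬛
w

❓❓❓❓❓❓❓❓❓❓❓❓
❓❓❓❓❓❓❓❓❓❓❓❓
❓❓❓❓❓❓❓❓❓❓❓❓
❓❓❓❓❓❓❓❓❓❓❓❓
❓❓❓❓🟩🟩🟩⬜🟩⬜❓❓
❓❓❓❓🟫🟦🟫🟩🟫🟫❓❓
❓❓❓❓🟦⬜🔴⬜⬛🟩❓❓
❓❓❓❓🟩⬜🟫⬛🟫⬜❓❓
❓❓❓❓⬜🟦🟫🟫🟩🟩❓❓
⬛⬛⬛⬛⬛⬛⬛⬛⬛⬛⬛⬛
⬛⬛⬛⬛⬛⬛⬛⬛⬛⬛⬛⬛
⬛⬛⬛⬛⬛⬛⬛⬛⬛⬛⬛⬛

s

❓❓❓❓❓❓❓❓❓❓❓❓
❓❓❓❓❓❓❓❓❓❓❓❓
❓❓❓❓❓❓❓❓❓❓❓❓
❓❓❓❓🟩🟩🟩⬜🟩⬜❓❓
❓❓❓❓🟫🟦🟫🟩🟫🟫❓❓
❓❓❓❓🟦⬜⬜⬜⬛🟩❓❓
❓❓❓❓🟩⬜🔴⬛🟫⬜❓❓
❓❓❓❓⬜🟦🟫🟫🟩🟩❓❓
⬛⬛⬛⬛⬛⬛⬛⬛⬛⬛⬛⬛
⬛⬛⬛⬛⬛⬛⬛⬛⬛⬛⬛⬛
⬛⬛⬛⬛⬛⬛⬛⬛⬛⬛⬛⬛
⬛⬛⬛⬛⬛⬛⬛⬛⬛⬛⬛⬛

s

❓❓❓❓❓❓❓❓❓❓❓❓
❓❓❓❓❓❓❓❓❓❓❓❓
❓❓❓❓🟩🟩🟩⬜🟩⬜❓❓
❓❓❓❓🟫🟦🟫🟩🟫🟫❓❓
❓❓❓❓🟦⬜⬜⬜⬛🟩❓❓
❓❓❓❓🟩⬜🟫⬛🟫⬜❓❓
❓❓❓❓⬜🟦🔴🟫🟩🟩❓❓
⬛⬛⬛⬛⬛⬛⬛⬛⬛⬛⬛⬛
⬛⬛⬛⬛⬛⬛⬛⬛⬛⬛⬛⬛
⬛⬛⬛⬛⬛⬛⬛⬛⬛⬛⬛⬛
⬛⬛⬛⬛⬛⬛⬛⬛⬛⬛⬛⬛
⬛⬛⬛⬛⬛⬛⬛⬛⬛⬛⬛⬛

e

❓❓❓❓❓❓❓❓❓❓❓❓
❓❓❓❓❓❓❓❓❓❓❓❓
❓❓❓🟩🟩🟩⬜🟩⬜❓❓❓
❓❓❓🟫🟦🟫🟩🟫🟫❓❓❓
❓❓❓🟦⬜⬜⬜⬛🟩❓❓❓
❓❓❓🟩⬜🟫⬛🟫⬜❓❓❓
❓❓❓⬜🟦🟫🔴🟩🟩❓❓❓
⬛⬛⬛⬛⬛⬛⬛⬛⬛⬛⬛⬛
⬛⬛⬛⬛⬛⬛⬛⬛⬛⬛⬛⬛
⬛⬛⬛⬛⬛⬛⬛⬛⬛⬛⬛⬛
⬛⬛⬛⬛⬛⬛⬛⬛⬛⬛⬛⬛
⬛⬛⬛⬛⬛⬛⬛⬛⬛⬛⬛⬛

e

❓❓❓❓❓❓❓❓❓❓❓❓
❓❓❓❓❓❓❓❓❓❓❓❓
❓❓🟩🟩🟩⬜🟩⬜❓❓❓❓
❓❓🟫🟦🟫🟩🟫🟫❓❓❓❓
❓❓🟦⬜⬜⬜⬛🟩🟩❓❓❓
❓❓🟩⬜🟫⬛🟫⬜🟫❓❓❓
❓❓⬜🟦🟫🟫🔴🟩🟩❓❓❓
⬛⬛⬛⬛⬛⬛⬛⬛⬛⬛⬛⬛
⬛⬛⬛⬛⬛⬛⬛⬛⬛⬛⬛⬛
⬛⬛⬛⬛⬛⬛⬛⬛⬛⬛⬛⬛
⬛⬛⬛⬛⬛⬛⬛⬛⬛⬛⬛⬛
⬛⬛⬛⬛⬛⬛⬛⬛⬛⬛⬛⬛

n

❓❓❓❓❓❓❓❓❓❓❓❓
❓❓❓❓❓❓❓❓❓❓❓❓
❓❓❓❓❓❓❓❓❓❓❓❓
❓❓🟩🟩🟩⬜🟩⬜❓❓❓❓
❓❓🟫🟦🟫🟩🟫🟫⬛❓❓❓
❓❓🟦⬜⬜⬜⬛🟩🟩❓❓❓
❓❓🟩⬜🟫⬛🔴⬜🟫❓❓❓
❓❓⬜🟦🟫🟫🟩🟩🟩❓❓❓
⬛⬛⬛⬛⬛⬛⬛⬛⬛⬛⬛⬛
⬛⬛⬛⬛⬛⬛⬛⬛⬛⬛⬛⬛
⬛⬛⬛⬛⬛⬛⬛⬛⬛⬛⬛⬛
⬛⬛⬛⬛⬛⬛⬛⬛⬛⬛⬛⬛

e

❓❓❓❓❓❓❓❓❓❓❓❓
❓❓❓❓❓❓❓❓❓❓❓❓
❓❓❓❓❓❓❓❓❓❓❓❓
❓🟩🟩🟩⬜🟩⬜❓❓❓❓❓
❓🟫🟦🟫🟩🟫🟫⬛⬜❓❓❓
❓🟦⬜⬜⬜⬛🟩🟩🟫❓❓❓
❓🟩⬜🟫⬛🟫🔴🟫🟫❓❓❓
❓⬜🟦🟫🟫🟩🟩🟩⬜❓❓❓
⬛⬛⬛⬛⬛⬛⬛⬛⬛⬛⬛⬛
⬛⬛⬛⬛⬛⬛⬛⬛⬛⬛⬛⬛
⬛⬛⬛⬛⬛⬛⬛⬛⬛⬛⬛⬛
⬛⬛⬛⬛⬛⬛⬛⬛⬛⬛⬛⬛

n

❓❓❓❓❓❓❓❓❓❓❓❓
❓❓❓❓❓❓❓❓❓❓❓❓
❓❓❓❓❓❓❓❓❓❓❓❓
❓❓❓❓❓❓❓❓❓❓❓❓
❓🟩🟩🟩⬜🟩⬜🟩🟩❓❓❓
❓🟫🟦🟫🟩🟫🟫⬛⬜❓❓❓
❓🟦⬜⬜⬜⬛🔴🟩🟫❓❓❓
❓🟩⬜🟫⬛🟫⬜🟫🟫❓❓❓
❓⬜🟦🟫🟫🟩🟩🟩⬜❓❓❓
⬛⬛⬛⬛⬛⬛⬛⬛⬛⬛⬛⬛
⬛⬛⬛⬛⬛⬛⬛⬛⬛⬛⬛⬛
⬛⬛⬛⬛⬛⬛⬛⬛⬛⬛⬛⬛

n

❓❓❓❓❓❓❓❓❓❓❓❓
❓❓❓❓❓❓❓❓❓❓❓❓
❓❓❓❓❓❓❓❓❓❓❓❓
❓❓❓❓❓❓❓❓❓❓❓❓
❓❓❓❓🟩🟫🟫🟩🟫❓❓❓
❓🟩🟩🟩⬜🟩⬜🟩🟩❓❓❓
❓🟫🟦🟫🟩🟫🔴⬛⬜❓❓❓
❓🟦⬜⬜⬜⬛🟩🟩🟫❓❓❓
❓🟩⬜🟫⬛🟫⬜🟫🟫❓❓❓
❓⬜🟦🟫🟫🟩🟩🟩⬜❓❓❓
⬛⬛⬛⬛⬛⬛⬛⬛⬛⬛⬛⬛
⬛⬛⬛⬛⬛⬛⬛⬛⬛⬛⬛⬛

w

❓❓❓❓❓❓❓❓❓❓❓❓
❓❓❓❓❓❓❓❓❓❓❓❓
❓❓❓❓❓❓❓❓❓❓❓❓
❓❓❓❓❓❓❓❓❓❓❓❓
❓❓❓❓🟫🟩🟫🟫🟩🟫❓❓
❓❓🟩🟩🟩⬜🟩⬜🟩🟩❓❓
❓❓🟫🟦🟫🟩🔴🟫⬛⬜❓❓
❓❓🟦⬜⬜⬜⬛🟩🟩🟫❓❓
❓❓🟩⬜🟫⬛🟫⬜🟫🟫❓❓
❓❓⬜🟦🟫🟫🟩🟩🟩⬜❓❓
⬛⬛⬛⬛⬛⬛⬛⬛⬛⬛⬛⬛
⬛⬛⬛⬛⬛⬛⬛⬛⬛⬛⬛⬛

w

❓❓❓❓❓❓❓❓❓❓❓❓
❓❓❓❓❓❓❓❓❓❓❓❓
❓❓❓❓❓❓❓❓❓❓❓❓
❓❓❓❓❓❓❓❓❓❓❓❓
❓❓❓❓🟦🟫🟩🟫🟫🟩🟫❓
❓❓❓🟩🟩🟩⬜🟩⬜🟩🟩❓
❓❓❓🟫🟦🟫🔴🟫🟫⬛⬜❓
❓❓❓🟦⬜⬜⬜⬛🟩🟩🟫❓
❓❓❓🟩⬜🟫⬛🟫⬜🟫🟫❓
❓❓❓⬜🟦🟫🟫🟩🟩🟩⬜❓
⬛⬛⬛⬛⬛⬛⬛⬛⬛⬛⬛⬛
⬛⬛⬛⬛⬛⬛⬛⬛⬛⬛⬛⬛

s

❓❓❓❓❓❓❓❓❓❓❓❓
❓❓❓❓❓❓❓❓❓❓❓❓
❓❓❓❓❓❓❓❓❓❓❓❓
❓❓❓❓🟦🟫🟩🟫🟫🟩🟫❓
❓❓❓🟩🟩🟩⬜🟩⬜🟩🟩❓
❓❓❓🟫🟦🟫🟩🟫🟫⬛⬜❓
❓❓❓🟦⬜⬜🔴⬛🟩🟩🟫❓
❓❓❓🟩⬜🟫⬛🟫⬜🟫🟫❓
❓❓❓⬜🟦🟫🟫🟩🟩🟩⬜❓
⬛⬛⬛⬛⬛⬛⬛⬛⬛⬛⬛⬛
⬛⬛⬛⬛⬛⬛⬛⬛⬛⬛⬛⬛
⬛⬛⬛⬛⬛⬛⬛⬛⬛⬛⬛⬛

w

❓❓❓❓❓❓❓❓❓❓❓❓
❓❓❓❓❓❓❓❓❓❓❓❓
❓❓❓❓❓❓❓❓❓❓❓❓
❓❓❓❓❓🟦🟫🟩🟫🟫🟩🟫
❓❓❓❓🟩🟩🟩⬜🟩⬜🟩🟩
❓❓❓❓🟫🟦🟫🟩🟫🟫⬛⬜
❓❓❓❓🟦⬜🔴⬜⬛🟩🟩🟫
❓❓❓❓🟩⬜🟫⬛🟫⬜🟫🟫
❓❓❓❓⬜🟦🟫🟫🟩🟩🟩⬜
⬛⬛⬛⬛⬛⬛⬛⬛⬛⬛⬛⬛
⬛⬛⬛⬛⬛⬛⬛⬛⬛⬛⬛⬛
⬛⬛⬛⬛⬛⬛⬛⬛⬛⬛⬛⬛

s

❓❓❓❓❓❓❓❓❓❓❓❓
❓❓❓❓❓❓❓❓❓❓❓❓
❓❓❓❓❓🟦🟫🟩🟫🟫🟩🟫
❓❓❓❓🟩🟩🟩⬜🟩⬜🟩🟩
❓❓❓❓🟫🟦🟫🟩🟫🟫⬛⬜
❓❓❓❓🟦⬜⬜⬜⬛🟩🟩🟫
❓❓❓❓🟩⬜🔴⬛🟫⬜🟫🟫
❓❓❓❓⬜🟦🟫🟫🟩🟩🟩⬜
⬛⬛⬛⬛⬛⬛⬛⬛⬛⬛⬛⬛
⬛⬛⬛⬛⬛⬛⬛⬛⬛⬛⬛⬛
⬛⬛⬛⬛⬛⬛⬛⬛⬛⬛⬛⬛
⬛⬛⬛⬛⬛⬛⬛⬛⬛⬛⬛⬛

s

❓❓❓❓❓❓❓❓❓❓❓❓
❓❓❓❓❓🟦🟫🟩🟫🟫🟩🟫
❓❓❓❓🟩🟩🟩⬜🟩⬜🟩🟩
❓❓❓❓🟫🟦🟫🟩🟫🟫⬛⬜
❓❓❓❓🟦⬜⬜⬜⬛🟩🟩🟫
❓❓❓❓🟩⬜🟫⬛🟫⬜🟫🟫
❓❓❓❓⬜🟦🔴🟫🟩🟩🟩⬜
⬛⬛⬛⬛⬛⬛⬛⬛⬛⬛⬛⬛
⬛⬛⬛⬛⬛⬛⬛⬛⬛⬛⬛⬛
⬛⬛⬛⬛⬛⬛⬛⬛⬛⬛⬛⬛
⬛⬛⬛⬛⬛⬛⬛⬛⬛⬛⬛⬛
⬛⬛⬛⬛⬛⬛⬛⬛⬛⬛⬛⬛

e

❓❓❓❓❓❓❓❓❓❓❓❓
❓❓❓❓🟦🟫🟩🟫🟫🟩🟫❓
❓❓❓🟩🟩🟩⬜🟩⬜🟩🟩❓
❓❓❓🟫🟦🟫🟩🟫🟫⬛⬜❓
❓❓❓🟦⬜⬜⬜⬛🟩🟩🟫❓
❓❓❓🟩⬜🟫⬛🟫⬜🟫🟫❓
❓❓❓⬜🟦🟫🔴🟩🟩🟩⬜❓
⬛⬛⬛⬛⬛⬛⬛⬛⬛⬛⬛⬛
⬛⬛⬛⬛⬛⬛⬛⬛⬛⬛⬛⬛
⬛⬛⬛⬛⬛⬛⬛⬛⬛⬛⬛⬛
⬛⬛⬛⬛⬛⬛⬛⬛⬛⬛⬛⬛
⬛⬛⬛⬛⬛⬛⬛⬛⬛⬛⬛⬛

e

❓❓❓❓❓❓❓❓❓❓❓❓
❓❓❓🟦🟫🟩🟫🟫🟩🟫❓❓
❓❓🟩🟩🟩⬜🟩⬜🟩🟩❓❓
❓❓🟫🟦🟫🟩🟫🟫⬛⬜❓❓
❓❓🟦⬜⬜⬜⬛🟩🟩🟫❓❓
❓❓🟩⬜🟫⬛🟫⬜🟫🟫❓❓
❓❓⬜🟦🟫🟫🔴🟩🟩⬜❓❓
⬛⬛⬛⬛⬛⬛⬛⬛⬛⬛⬛⬛
⬛⬛⬛⬛⬛⬛⬛⬛⬛⬛⬛⬛
⬛⬛⬛⬛⬛⬛⬛⬛⬛⬛⬛⬛
⬛⬛⬛⬛⬛⬛⬛⬛⬛⬛⬛⬛
⬛⬛⬛⬛⬛⬛⬛⬛⬛⬛⬛⬛

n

❓❓❓❓❓❓❓❓❓❓❓❓
❓❓❓❓❓❓❓❓❓❓❓❓
❓❓❓🟦🟫🟩🟫🟫🟩🟫❓❓
❓❓🟩🟩🟩⬜🟩⬜🟩🟩❓❓
❓❓🟫🟦🟫🟩🟫🟫⬛⬜❓❓
❓❓🟦⬜⬜⬜⬛🟩🟩🟫❓❓
❓❓🟩⬜🟫⬛🔴⬜🟫🟫❓❓
❓❓⬜🟦🟫🟫🟩🟩🟩⬜❓❓
⬛⬛⬛⬛⬛⬛⬛⬛⬛⬛⬛⬛
⬛⬛⬛⬛⬛⬛⬛⬛⬛⬛⬛⬛
⬛⬛⬛⬛⬛⬛⬛⬛⬛⬛⬛⬛
⬛⬛⬛⬛⬛⬛⬛⬛⬛⬛⬛⬛

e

❓❓❓❓❓❓❓❓❓❓❓❓
❓❓❓❓❓❓❓❓❓❓❓❓
❓❓🟦🟫🟩🟫🟫🟩🟫❓❓❓
❓🟩🟩🟩⬜🟩⬜🟩🟩❓❓❓
❓🟫🟦🟫🟩🟫🟫⬛⬜❓❓❓
❓🟦⬜⬜⬜⬛🟩🟩🟫❓❓❓
❓🟩⬜🟫⬛🟫🔴🟫🟫❓❓❓
❓⬜🟦🟫🟫🟩🟩🟩⬜❓❓❓
⬛⬛⬛⬛⬛⬛⬛⬛⬛⬛⬛⬛
⬛⬛⬛⬛⬛⬛⬛⬛⬛⬛⬛⬛
⬛⬛⬛⬛⬛⬛⬛⬛⬛⬛⬛⬛
⬛⬛⬛⬛⬛⬛⬛⬛⬛⬛⬛⬛

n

❓❓❓❓❓❓❓❓❓❓❓❓
❓❓❓❓❓❓❓❓❓❓❓❓
❓❓❓❓❓❓❓❓❓❓❓❓
❓❓🟦🟫🟩🟫🟫🟩🟫❓❓❓
❓🟩🟩🟩⬜🟩⬜🟩🟩❓❓❓
❓🟫🟦🟫🟩🟫🟫⬛⬜❓❓❓
❓🟦⬜⬜⬜⬛🔴🟩🟫❓❓❓
❓🟩⬜🟫⬛🟫⬜🟫🟫❓❓❓
❓⬜🟦🟫🟫🟩🟩🟩⬜❓❓❓
⬛⬛⬛⬛⬛⬛⬛⬛⬛⬛⬛⬛
⬛⬛⬛⬛⬛⬛⬛⬛⬛⬛⬛⬛
⬛⬛⬛⬛⬛⬛⬛⬛⬛⬛⬛⬛

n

❓❓❓❓❓❓❓❓❓❓❓❓
❓❓❓❓❓❓❓❓❓❓❓❓
❓❓❓❓❓❓❓❓❓❓❓❓
❓❓❓❓❓❓❓❓❓❓❓❓
❓❓🟦🟫🟩🟫🟫🟩🟫❓❓❓
❓🟩🟩🟩⬜🟩⬜🟩🟩❓❓❓
❓🟫🟦🟫🟩🟫🔴⬛⬜❓❓❓
❓🟦⬜⬜⬜⬛🟩🟩🟫❓❓❓
❓🟩⬜🟫⬛🟫⬜🟫🟫❓❓❓
❓⬜🟦🟫🟫🟩🟩🟩⬜❓❓❓
⬛⬛⬛⬛⬛⬛⬛⬛⬛⬛⬛⬛
⬛⬛⬛⬛⬛⬛⬛⬛⬛⬛⬛⬛

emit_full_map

❓🟦🟫🟩🟫🟫🟩🟫
🟩🟩🟩⬜🟩⬜🟩🟩
🟫🟦🟫🟩🟫🔴⬛⬜
🟦⬜⬜⬜⬛🟩🟩🟫
🟩⬜🟫⬛🟫⬜🟫🟫
⬜🟦🟫🟫🟩🟩🟩⬜


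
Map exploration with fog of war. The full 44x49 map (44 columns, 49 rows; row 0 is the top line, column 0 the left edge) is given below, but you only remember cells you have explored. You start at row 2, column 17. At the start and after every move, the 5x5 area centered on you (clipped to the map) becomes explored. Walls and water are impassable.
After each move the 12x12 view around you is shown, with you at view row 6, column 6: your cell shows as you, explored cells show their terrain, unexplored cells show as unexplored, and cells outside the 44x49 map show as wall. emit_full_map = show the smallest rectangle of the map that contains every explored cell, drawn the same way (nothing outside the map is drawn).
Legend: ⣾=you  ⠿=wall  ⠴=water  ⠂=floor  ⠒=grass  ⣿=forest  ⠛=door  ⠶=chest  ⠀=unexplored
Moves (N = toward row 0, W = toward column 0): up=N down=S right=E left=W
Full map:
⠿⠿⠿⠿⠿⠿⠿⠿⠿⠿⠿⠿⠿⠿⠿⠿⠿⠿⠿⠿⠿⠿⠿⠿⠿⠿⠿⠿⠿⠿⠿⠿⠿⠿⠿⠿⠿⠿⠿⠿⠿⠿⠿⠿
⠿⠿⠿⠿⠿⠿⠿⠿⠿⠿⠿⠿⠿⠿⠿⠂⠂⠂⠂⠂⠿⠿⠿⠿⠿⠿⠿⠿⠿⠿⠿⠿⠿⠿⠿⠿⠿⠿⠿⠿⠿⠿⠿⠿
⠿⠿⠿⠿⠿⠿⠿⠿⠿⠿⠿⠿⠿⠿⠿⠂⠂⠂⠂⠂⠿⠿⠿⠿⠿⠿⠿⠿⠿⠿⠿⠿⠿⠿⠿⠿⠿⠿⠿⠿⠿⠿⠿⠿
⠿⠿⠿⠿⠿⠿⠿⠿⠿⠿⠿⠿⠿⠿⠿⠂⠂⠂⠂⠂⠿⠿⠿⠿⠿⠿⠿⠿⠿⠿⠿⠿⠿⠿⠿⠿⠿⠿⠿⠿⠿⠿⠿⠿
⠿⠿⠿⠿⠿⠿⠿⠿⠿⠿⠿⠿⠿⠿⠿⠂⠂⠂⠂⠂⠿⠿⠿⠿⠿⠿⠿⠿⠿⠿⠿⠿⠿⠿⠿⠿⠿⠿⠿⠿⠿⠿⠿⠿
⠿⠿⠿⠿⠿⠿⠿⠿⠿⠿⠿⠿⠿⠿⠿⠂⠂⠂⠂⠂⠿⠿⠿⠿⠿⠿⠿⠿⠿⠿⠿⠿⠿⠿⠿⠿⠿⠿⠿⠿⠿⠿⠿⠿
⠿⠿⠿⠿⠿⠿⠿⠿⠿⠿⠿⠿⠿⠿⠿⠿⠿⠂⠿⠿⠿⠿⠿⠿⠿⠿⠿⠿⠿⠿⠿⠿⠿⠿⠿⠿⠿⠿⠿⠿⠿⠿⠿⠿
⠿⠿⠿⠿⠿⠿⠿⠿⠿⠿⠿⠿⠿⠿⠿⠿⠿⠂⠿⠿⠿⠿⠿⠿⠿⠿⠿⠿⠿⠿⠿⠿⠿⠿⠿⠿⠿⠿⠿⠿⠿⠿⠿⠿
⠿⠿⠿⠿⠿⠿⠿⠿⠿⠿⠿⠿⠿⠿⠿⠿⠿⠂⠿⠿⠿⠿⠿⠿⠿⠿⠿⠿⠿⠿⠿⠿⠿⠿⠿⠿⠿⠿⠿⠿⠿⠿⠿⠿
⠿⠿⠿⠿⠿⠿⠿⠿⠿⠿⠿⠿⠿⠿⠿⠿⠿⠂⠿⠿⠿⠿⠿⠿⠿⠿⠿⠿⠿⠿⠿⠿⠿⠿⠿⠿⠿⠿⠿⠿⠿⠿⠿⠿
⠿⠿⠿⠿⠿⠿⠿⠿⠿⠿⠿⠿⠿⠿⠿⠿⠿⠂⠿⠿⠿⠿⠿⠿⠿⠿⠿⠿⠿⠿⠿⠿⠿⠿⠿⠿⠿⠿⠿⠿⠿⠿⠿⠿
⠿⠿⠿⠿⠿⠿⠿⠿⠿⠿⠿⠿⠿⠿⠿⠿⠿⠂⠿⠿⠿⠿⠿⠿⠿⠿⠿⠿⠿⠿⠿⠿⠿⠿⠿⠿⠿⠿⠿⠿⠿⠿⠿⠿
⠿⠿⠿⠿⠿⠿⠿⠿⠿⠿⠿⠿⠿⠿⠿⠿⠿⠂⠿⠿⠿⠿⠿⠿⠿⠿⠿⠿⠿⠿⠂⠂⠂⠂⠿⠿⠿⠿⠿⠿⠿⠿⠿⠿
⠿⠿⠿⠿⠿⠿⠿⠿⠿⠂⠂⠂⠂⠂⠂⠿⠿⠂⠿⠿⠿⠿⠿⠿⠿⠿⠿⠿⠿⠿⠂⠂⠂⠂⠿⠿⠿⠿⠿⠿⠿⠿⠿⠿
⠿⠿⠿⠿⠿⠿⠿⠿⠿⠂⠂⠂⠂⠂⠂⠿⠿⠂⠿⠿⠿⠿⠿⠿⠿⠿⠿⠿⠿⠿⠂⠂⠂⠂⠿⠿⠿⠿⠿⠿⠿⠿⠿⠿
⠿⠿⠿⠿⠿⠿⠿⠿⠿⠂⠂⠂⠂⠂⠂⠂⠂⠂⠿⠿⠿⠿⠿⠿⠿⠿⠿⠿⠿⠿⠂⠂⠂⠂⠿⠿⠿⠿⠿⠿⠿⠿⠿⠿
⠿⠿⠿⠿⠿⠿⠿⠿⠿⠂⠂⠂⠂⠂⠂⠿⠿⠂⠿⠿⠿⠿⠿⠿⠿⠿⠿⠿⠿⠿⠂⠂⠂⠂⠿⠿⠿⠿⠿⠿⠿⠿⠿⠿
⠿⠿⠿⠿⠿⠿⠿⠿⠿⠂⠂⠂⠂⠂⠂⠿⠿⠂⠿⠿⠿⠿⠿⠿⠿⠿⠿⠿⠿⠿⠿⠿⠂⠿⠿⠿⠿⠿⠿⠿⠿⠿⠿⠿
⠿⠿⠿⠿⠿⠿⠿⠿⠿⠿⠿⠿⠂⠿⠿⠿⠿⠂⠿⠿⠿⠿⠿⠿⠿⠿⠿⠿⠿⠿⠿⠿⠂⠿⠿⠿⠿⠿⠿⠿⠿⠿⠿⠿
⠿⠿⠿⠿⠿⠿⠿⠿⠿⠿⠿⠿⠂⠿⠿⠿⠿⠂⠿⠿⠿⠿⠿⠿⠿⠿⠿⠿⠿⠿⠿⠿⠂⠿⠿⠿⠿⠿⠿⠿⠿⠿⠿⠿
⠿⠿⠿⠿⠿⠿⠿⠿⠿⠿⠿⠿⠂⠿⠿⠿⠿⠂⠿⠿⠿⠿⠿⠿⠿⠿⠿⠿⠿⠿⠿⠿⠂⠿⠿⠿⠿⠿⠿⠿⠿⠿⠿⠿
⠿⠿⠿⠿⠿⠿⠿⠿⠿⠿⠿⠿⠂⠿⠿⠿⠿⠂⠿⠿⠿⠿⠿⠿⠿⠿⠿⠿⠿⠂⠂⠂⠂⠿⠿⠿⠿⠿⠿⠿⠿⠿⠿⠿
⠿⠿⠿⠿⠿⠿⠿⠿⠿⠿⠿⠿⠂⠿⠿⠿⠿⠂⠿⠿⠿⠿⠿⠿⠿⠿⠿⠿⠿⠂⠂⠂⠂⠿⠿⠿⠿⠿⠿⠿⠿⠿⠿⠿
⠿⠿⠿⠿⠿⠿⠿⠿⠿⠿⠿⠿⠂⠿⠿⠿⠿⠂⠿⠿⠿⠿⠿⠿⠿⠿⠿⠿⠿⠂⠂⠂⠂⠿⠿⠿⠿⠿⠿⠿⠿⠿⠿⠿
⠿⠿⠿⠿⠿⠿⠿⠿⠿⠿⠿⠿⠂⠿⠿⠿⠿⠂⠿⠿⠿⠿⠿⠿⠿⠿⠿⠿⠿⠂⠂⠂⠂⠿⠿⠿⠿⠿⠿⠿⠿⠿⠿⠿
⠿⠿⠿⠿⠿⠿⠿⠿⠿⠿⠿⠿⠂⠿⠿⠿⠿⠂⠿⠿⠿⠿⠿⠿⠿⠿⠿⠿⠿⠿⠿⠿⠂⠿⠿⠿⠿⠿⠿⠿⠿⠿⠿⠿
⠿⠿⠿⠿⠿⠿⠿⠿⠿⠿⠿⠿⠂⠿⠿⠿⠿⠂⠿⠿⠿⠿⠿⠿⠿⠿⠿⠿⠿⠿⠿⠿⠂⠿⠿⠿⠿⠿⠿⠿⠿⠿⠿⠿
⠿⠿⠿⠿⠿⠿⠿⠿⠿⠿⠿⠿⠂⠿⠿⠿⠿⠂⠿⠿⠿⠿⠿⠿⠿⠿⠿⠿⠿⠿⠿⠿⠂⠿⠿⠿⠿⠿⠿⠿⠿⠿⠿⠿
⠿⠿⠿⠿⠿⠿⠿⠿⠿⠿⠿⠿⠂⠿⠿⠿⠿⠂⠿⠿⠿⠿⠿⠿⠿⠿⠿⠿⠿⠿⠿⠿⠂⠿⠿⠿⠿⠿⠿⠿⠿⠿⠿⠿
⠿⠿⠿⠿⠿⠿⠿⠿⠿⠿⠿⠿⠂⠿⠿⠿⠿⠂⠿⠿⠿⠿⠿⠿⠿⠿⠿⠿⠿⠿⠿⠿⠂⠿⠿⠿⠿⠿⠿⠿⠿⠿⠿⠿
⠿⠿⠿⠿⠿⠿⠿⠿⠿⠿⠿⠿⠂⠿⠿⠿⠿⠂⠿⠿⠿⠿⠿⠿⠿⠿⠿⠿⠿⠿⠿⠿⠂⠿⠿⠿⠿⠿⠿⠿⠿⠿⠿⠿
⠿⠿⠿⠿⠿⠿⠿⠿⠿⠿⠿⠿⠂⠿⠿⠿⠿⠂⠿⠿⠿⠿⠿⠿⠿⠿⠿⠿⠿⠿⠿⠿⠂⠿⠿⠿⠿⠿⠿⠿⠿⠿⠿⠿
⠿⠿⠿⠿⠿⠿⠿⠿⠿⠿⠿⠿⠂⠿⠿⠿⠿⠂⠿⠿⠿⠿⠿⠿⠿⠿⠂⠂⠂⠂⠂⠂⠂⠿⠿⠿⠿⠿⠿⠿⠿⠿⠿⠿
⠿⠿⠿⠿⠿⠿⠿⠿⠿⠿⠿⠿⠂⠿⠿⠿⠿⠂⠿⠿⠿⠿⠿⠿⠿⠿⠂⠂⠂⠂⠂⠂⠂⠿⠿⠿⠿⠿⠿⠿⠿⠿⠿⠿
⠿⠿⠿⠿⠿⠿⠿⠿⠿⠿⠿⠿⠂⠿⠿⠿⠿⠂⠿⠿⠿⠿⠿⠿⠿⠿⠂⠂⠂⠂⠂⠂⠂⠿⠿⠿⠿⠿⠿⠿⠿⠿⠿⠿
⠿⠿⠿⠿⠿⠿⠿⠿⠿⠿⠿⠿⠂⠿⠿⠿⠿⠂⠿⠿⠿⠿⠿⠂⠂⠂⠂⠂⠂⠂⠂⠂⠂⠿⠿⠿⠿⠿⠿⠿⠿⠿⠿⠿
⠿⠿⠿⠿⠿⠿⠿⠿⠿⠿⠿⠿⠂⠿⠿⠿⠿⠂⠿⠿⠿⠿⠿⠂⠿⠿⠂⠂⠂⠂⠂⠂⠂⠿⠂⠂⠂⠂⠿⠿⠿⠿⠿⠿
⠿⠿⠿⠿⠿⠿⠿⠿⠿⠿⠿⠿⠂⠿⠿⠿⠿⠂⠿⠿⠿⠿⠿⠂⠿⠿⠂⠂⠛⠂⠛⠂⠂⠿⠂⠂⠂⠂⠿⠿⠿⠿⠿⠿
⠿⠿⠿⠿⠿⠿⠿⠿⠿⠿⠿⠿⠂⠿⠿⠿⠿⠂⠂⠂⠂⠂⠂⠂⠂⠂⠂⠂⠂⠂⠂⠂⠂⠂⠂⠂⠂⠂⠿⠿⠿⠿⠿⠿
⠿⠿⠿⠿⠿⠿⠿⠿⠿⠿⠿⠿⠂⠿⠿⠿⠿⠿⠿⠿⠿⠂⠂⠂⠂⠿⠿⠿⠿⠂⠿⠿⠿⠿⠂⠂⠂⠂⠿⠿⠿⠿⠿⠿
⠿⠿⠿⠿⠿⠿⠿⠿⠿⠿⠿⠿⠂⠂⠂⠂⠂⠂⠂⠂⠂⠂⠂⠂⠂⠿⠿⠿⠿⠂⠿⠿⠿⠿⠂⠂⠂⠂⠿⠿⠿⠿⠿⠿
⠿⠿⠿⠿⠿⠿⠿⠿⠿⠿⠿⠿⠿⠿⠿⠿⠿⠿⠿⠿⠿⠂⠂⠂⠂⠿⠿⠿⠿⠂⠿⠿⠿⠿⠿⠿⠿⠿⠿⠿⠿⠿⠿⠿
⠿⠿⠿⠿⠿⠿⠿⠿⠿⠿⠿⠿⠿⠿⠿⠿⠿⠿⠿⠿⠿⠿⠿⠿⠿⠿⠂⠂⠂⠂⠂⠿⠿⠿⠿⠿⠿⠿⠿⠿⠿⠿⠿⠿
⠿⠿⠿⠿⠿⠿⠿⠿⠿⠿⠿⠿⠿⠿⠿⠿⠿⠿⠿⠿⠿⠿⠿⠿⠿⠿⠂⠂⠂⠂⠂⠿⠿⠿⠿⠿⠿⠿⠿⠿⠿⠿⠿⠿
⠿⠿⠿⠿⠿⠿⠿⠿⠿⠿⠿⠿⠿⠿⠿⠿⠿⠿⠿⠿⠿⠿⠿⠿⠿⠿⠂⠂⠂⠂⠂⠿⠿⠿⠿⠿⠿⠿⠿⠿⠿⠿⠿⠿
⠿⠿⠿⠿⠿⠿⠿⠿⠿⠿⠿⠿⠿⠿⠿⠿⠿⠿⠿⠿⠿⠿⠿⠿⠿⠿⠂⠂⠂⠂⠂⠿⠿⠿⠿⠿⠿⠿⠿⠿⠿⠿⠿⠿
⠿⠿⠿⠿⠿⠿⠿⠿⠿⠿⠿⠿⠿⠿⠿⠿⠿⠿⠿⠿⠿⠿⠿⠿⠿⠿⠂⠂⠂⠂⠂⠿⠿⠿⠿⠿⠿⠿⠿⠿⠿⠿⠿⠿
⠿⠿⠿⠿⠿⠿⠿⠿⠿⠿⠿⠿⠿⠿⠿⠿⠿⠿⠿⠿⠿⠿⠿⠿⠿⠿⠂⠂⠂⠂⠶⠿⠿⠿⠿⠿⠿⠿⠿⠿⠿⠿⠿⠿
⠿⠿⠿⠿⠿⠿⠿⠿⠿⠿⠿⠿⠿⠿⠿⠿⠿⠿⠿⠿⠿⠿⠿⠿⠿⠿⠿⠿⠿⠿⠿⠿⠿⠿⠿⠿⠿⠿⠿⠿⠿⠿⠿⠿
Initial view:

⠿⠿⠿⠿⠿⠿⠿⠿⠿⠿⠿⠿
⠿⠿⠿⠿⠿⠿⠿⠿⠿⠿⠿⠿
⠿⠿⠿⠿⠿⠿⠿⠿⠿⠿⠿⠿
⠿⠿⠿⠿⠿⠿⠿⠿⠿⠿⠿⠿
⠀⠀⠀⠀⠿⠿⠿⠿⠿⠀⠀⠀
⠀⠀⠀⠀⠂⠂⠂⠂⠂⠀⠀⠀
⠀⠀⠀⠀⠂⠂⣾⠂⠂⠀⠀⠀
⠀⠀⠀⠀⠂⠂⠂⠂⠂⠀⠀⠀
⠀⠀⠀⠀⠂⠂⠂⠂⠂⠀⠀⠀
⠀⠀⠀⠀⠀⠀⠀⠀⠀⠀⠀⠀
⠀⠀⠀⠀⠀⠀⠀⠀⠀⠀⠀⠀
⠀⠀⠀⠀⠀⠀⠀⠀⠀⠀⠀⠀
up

⠿⠿⠿⠿⠿⠿⠿⠿⠿⠿⠿⠿
⠿⠿⠿⠿⠿⠿⠿⠿⠿⠿⠿⠿
⠿⠿⠿⠿⠿⠿⠿⠿⠿⠿⠿⠿
⠿⠿⠿⠿⠿⠿⠿⠿⠿⠿⠿⠿
⠿⠿⠿⠿⠿⠿⠿⠿⠿⠿⠿⠿
⠀⠀⠀⠀⠿⠿⠿⠿⠿⠀⠀⠀
⠀⠀⠀⠀⠂⠂⣾⠂⠂⠀⠀⠀
⠀⠀⠀⠀⠂⠂⠂⠂⠂⠀⠀⠀
⠀⠀⠀⠀⠂⠂⠂⠂⠂⠀⠀⠀
⠀⠀⠀⠀⠂⠂⠂⠂⠂⠀⠀⠀
⠀⠀⠀⠀⠀⠀⠀⠀⠀⠀⠀⠀
⠀⠀⠀⠀⠀⠀⠀⠀⠀⠀⠀⠀

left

⠿⠿⠿⠿⠿⠿⠿⠿⠿⠿⠿⠿
⠿⠿⠿⠿⠿⠿⠿⠿⠿⠿⠿⠿
⠿⠿⠿⠿⠿⠿⠿⠿⠿⠿⠿⠿
⠿⠿⠿⠿⠿⠿⠿⠿⠿⠿⠿⠿
⠿⠿⠿⠿⠿⠿⠿⠿⠿⠿⠿⠿
⠀⠀⠀⠀⠿⠿⠿⠿⠿⠿⠀⠀
⠀⠀⠀⠀⠿⠂⣾⠂⠂⠂⠀⠀
⠀⠀⠀⠀⠿⠂⠂⠂⠂⠂⠀⠀
⠀⠀⠀⠀⠿⠂⠂⠂⠂⠂⠀⠀
⠀⠀⠀⠀⠀⠂⠂⠂⠂⠂⠀⠀
⠀⠀⠀⠀⠀⠀⠀⠀⠀⠀⠀⠀
⠀⠀⠀⠀⠀⠀⠀⠀⠀⠀⠀⠀

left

⠿⠿⠿⠿⠿⠿⠿⠿⠿⠿⠿⠿
⠿⠿⠿⠿⠿⠿⠿⠿⠿⠿⠿⠿
⠿⠿⠿⠿⠿⠿⠿⠿⠿⠿⠿⠿
⠿⠿⠿⠿⠿⠿⠿⠿⠿⠿⠿⠿
⠿⠿⠿⠿⠿⠿⠿⠿⠿⠿⠿⠿
⠀⠀⠀⠀⠿⠿⠿⠿⠿⠿⠿⠀
⠀⠀⠀⠀⠿⠿⣾⠂⠂⠂⠂⠀
⠀⠀⠀⠀⠿⠿⠂⠂⠂⠂⠂⠀
⠀⠀⠀⠀⠿⠿⠂⠂⠂⠂⠂⠀
⠀⠀⠀⠀⠀⠀⠂⠂⠂⠂⠂⠀
⠀⠀⠀⠀⠀⠀⠀⠀⠀⠀⠀⠀
⠀⠀⠀⠀⠀⠀⠀⠀⠀⠀⠀⠀

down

⠿⠿⠿⠿⠿⠿⠿⠿⠿⠿⠿⠿
⠿⠿⠿⠿⠿⠿⠿⠿⠿⠿⠿⠿
⠿⠿⠿⠿⠿⠿⠿⠿⠿⠿⠿⠿
⠿⠿⠿⠿⠿⠿⠿⠿⠿⠿⠿⠿
⠀⠀⠀⠀⠿⠿⠿⠿⠿⠿⠿⠀
⠀⠀⠀⠀⠿⠿⠂⠂⠂⠂⠂⠀
⠀⠀⠀⠀⠿⠿⣾⠂⠂⠂⠂⠀
⠀⠀⠀⠀⠿⠿⠂⠂⠂⠂⠂⠀
⠀⠀⠀⠀⠿⠿⠂⠂⠂⠂⠂⠀
⠀⠀⠀⠀⠀⠀⠀⠀⠀⠀⠀⠀
⠀⠀⠀⠀⠀⠀⠀⠀⠀⠀⠀⠀
⠀⠀⠀⠀⠀⠀⠀⠀⠀⠀⠀⠀

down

⠿⠿⠿⠿⠿⠿⠿⠿⠿⠿⠿⠿
⠿⠿⠿⠿⠿⠿⠿⠿⠿⠿⠿⠿
⠿⠿⠿⠿⠿⠿⠿⠿⠿⠿⠿⠿
⠀⠀⠀⠀⠿⠿⠿⠿⠿⠿⠿⠀
⠀⠀⠀⠀⠿⠿⠂⠂⠂⠂⠂⠀
⠀⠀⠀⠀⠿⠿⠂⠂⠂⠂⠂⠀
⠀⠀⠀⠀⠿⠿⣾⠂⠂⠂⠂⠀
⠀⠀⠀⠀⠿⠿⠂⠂⠂⠂⠂⠀
⠀⠀⠀⠀⠿⠿⠂⠂⠂⠀⠀⠀
⠀⠀⠀⠀⠀⠀⠀⠀⠀⠀⠀⠀
⠀⠀⠀⠀⠀⠀⠀⠀⠀⠀⠀⠀
⠀⠀⠀⠀⠀⠀⠀⠀⠀⠀⠀⠀

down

⠿⠿⠿⠿⠿⠿⠿⠿⠿⠿⠿⠿
⠿⠿⠿⠿⠿⠿⠿⠿⠿⠿⠿⠿
⠀⠀⠀⠀⠿⠿⠿⠿⠿⠿⠿⠀
⠀⠀⠀⠀⠿⠿⠂⠂⠂⠂⠂⠀
⠀⠀⠀⠀⠿⠿⠂⠂⠂⠂⠂⠀
⠀⠀⠀⠀⠿⠿⠂⠂⠂⠂⠂⠀
⠀⠀⠀⠀⠿⠿⣾⠂⠂⠂⠂⠀
⠀⠀⠀⠀⠿⠿⠂⠂⠂⠀⠀⠀
⠀⠀⠀⠀⠿⠿⠿⠿⠂⠀⠀⠀
⠀⠀⠀⠀⠀⠀⠀⠀⠀⠀⠀⠀
⠀⠀⠀⠀⠀⠀⠀⠀⠀⠀⠀⠀
⠀⠀⠀⠀⠀⠀⠀⠀⠀⠀⠀⠀

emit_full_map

⠿⠿⠿⠿⠿⠿⠿
⠿⠿⠂⠂⠂⠂⠂
⠿⠿⠂⠂⠂⠂⠂
⠿⠿⠂⠂⠂⠂⠂
⠿⠿⣾⠂⠂⠂⠂
⠿⠿⠂⠂⠂⠀⠀
⠿⠿⠿⠿⠂⠀⠀

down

⠿⠿⠿⠿⠿⠿⠿⠿⠿⠿⠿⠿
⠀⠀⠀⠀⠿⠿⠿⠿⠿⠿⠿⠀
⠀⠀⠀⠀⠿⠿⠂⠂⠂⠂⠂⠀
⠀⠀⠀⠀⠿⠿⠂⠂⠂⠂⠂⠀
⠀⠀⠀⠀⠿⠿⠂⠂⠂⠂⠂⠀
⠀⠀⠀⠀⠿⠿⠂⠂⠂⠂⠂⠀
⠀⠀⠀⠀⠿⠿⣾⠂⠂⠀⠀⠀
⠀⠀⠀⠀⠿⠿⠿⠿⠂⠀⠀⠀
⠀⠀⠀⠀⠿⠿⠿⠿⠂⠀⠀⠀
⠀⠀⠀⠀⠀⠀⠀⠀⠀⠀⠀⠀
⠀⠀⠀⠀⠀⠀⠀⠀⠀⠀⠀⠀
⠀⠀⠀⠀⠀⠀⠀⠀⠀⠀⠀⠀

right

⠿⠿⠿⠿⠿⠿⠿⠿⠿⠿⠿⠿
⠀⠀⠀⠿⠿⠿⠿⠿⠿⠿⠀⠀
⠀⠀⠀⠿⠿⠂⠂⠂⠂⠂⠀⠀
⠀⠀⠀⠿⠿⠂⠂⠂⠂⠂⠀⠀
⠀⠀⠀⠿⠿⠂⠂⠂⠂⠂⠀⠀
⠀⠀⠀⠿⠿⠂⠂⠂⠂⠂⠀⠀
⠀⠀⠀⠿⠿⠂⣾⠂⠂⠀⠀⠀
⠀⠀⠀⠿⠿⠿⠿⠂⠿⠀⠀⠀
⠀⠀⠀⠿⠿⠿⠿⠂⠿⠀⠀⠀
⠀⠀⠀⠀⠀⠀⠀⠀⠀⠀⠀⠀
⠀⠀⠀⠀⠀⠀⠀⠀⠀⠀⠀⠀
⠀⠀⠀⠀⠀⠀⠀⠀⠀⠀⠀⠀

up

⠿⠿⠿⠿⠿⠿⠿⠿⠿⠿⠿⠿
⠿⠿⠿⠿⠿⠿⠿⠿⠿⠿⠿⠿
⠀⠀⠀⠿⠿⠿⠿⠿⠿⠿⠀⠀
⠀⠀⠀⠿⠿⠂⠂⠂⠂⠂⠀⠀
⠀⠀⠀⠿⠿⠂⠂⠂⠂⠂⠀⠀
⠀⠀⠀⠿⠿⠂⠂⠂⠂⠂⠀⠀
⠀⠀⠀⠿⠿⠂⣾⠂⠂⠂⠀⠀
⠀⠀⠀⠿⠿⠂⠂⠂⠂⠀⠀⠀
⠀⠀⠀⠿⠿⠿⠿⠂⠿⠀⠀⠀
⠀⠀⠀⠿⠿⠿⠿⠂⠿⠀⠀⠀
⠀⠀⠀⠀⠀⠀⠀⠀⠀⠀⠀⠀
⠀⠀⠀⠀⠀⠀⠀⠀⠀⠀⠀⠀

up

⠿⠿⠿⠿⠿⠿⠿⠿⠿⠿⠿⠿
⠿⠿⠿⠿⠿⠿⠿⠿⠿⠿⠿⠿
⠿⠿⠿⠿⠿⠿⠿⠿⠿⠿⠿⠿
⠀⠀⠀⠿⠿⠿⠿⠿⠿⠿⠀⠀
⠀⠀⠀⠿⠿⠂⠂⠂⠂⠂⠀⠀
⠀⠀⠀⠿⠿⠂⠂⠂⠂⠂⠀⠀
⠀⠀⠀⠿⠿⠂⣾⠂⠂⠂⠀⠀
⠀⠀⠀⠿⠿⠂⠂⠂⠂⠂⠀⠀
⠀⠀⠀⠿⠿⠂⠂⠂⠂⠀⠀⠀
⠀⠀⠀⠿⠿⠿⠿⠂⠿⠀⠀⠀
⠀⠀⠀⠿⠿⠿⠿⠂⠿⠀⠀⠀
⠀⠀⠀⠀⠀⠀⠀⠀⠀⠀⠀⠀

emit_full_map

⠿⠿⠿⠿⠿⠿⠿
⠿⠿⠂⠂⠂⠂⠂
⠿⠿⠂⠂⠂⠂⠂
⠿⠿⠂⣾⠂⠂⠂
⠿⠿⠂⠂⠂⠂⠂
⠿⠿⠂⠂⠂⠂⠀
⠿⠿⠿⠿⠂⠿⠀
⠿⠿⠿⠿⠂⠿⠀

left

⠿⠿⠿⠿⠿⠿⠿⠿⠿⠿⠿⠿
⠿⠿⠿⠿⠿⠿⠿⠿⠿⠿⠿⠿
⠿⠿⠿⠿⠿⠿⠿⠿⠿⠿⠿⠿
⠀⠀⠀⠀⠿⠿⠿⠿⠿⠿⠿⠀
⠀⠀⠀⠀⠿⠿⠂⠂⠂⠂⠂⠀
⠀⠀⠀⠀⠿⠿⠂⠂⠂⠂⠂⠀
⠀⠀⠀⠀⠿⠿⣾⠂⠂⠂⠂⠀
⠀⠀⠀⠀⠿⠿⠂⠂⠂⠂⠂⠀
⠀⠀⠀⠀⠿⠿⠂⠂⠂⠂⠀⠀
⠀⠀⠀⠀⠿⠿⠿⠿⠂⠿⠀⠀
⠀⠀⠀⠀⠿⠿⠿⠿⠂⠿⠀⠀
⠀⠀⠀⠀⠀⠀⠀⠀⠀⠀⠀⠀

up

⠿⠿⠿⠿⠿⠿⠿⠿⠿⠿⠿⠿
⠿⠿⠿⠿⠿⠿⠿⠿⠿⠿⠿⠿
⠿⠿⠿⠿⠿⠿⠿⠿⠿⠿⠿⠿
⠿⠿⠿⠿⠿⠿⠿⠿⠿⠿⠿⠿
⠀⠀⠀⠀⠿⠿⠿⠿⠿⠿⠿⠀
⠀⠀⠀⠀⠿⠿⠂⠂⠂⠂⠂⠀
⠀⠀⠀⠀⠿⠿⣾⠂⠂⠂⠂⠀
⠀⠀⠀⠀⠿⠿⠂⠂⠂⠂⠂⠀
⠀⠀⠀⠀⠿⠿⠂⠂⠂⠂⠂⠀
⠀⠀⠀⠀⠿⠿⠂⠂⠂⠂⠀⠀
⠀⠀⠀⠀⠿⠿⠿⠿⠂⠿⠀⠀
⠀⠀⠀⠀⠿⠿⠿⠿⠂⠿⠀⠀

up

⠿⠿⠿⠿⠿⠿⠿⠿⠿⠿⠿⠿
⠿⠿⠿⠿⠿⠿⠿⠿⠿⠿⠿⠿
⠿⠿⠿⠿⠿⠿⠿⠿⠿⠿⠿⠿
⠿⠿⠿⠿⠿⠿⠿⠿⠿⠿⠿⠿
⠿⠿⠿⠿⠿⠿⠿⠿⠿⠿⠿⠿
⠀⠀⠀⠀⠿⠿⠿⠿⠿⠿⠿⠀
⠀⠀⠀⠀⠿⠿⣾⠂⠂⠂⠂⠀
⠀⠀⠀⠀⠿⠿⠂⠂⠂⠂⠂⠀
⠀⠀⠀⠀⠿⠿⠂⠂⠂⠂⠂⠀
⠀⠀⠀⠀⠿⠿⠂⠂⠂⠂⠂⠀
⠀⠀⠀⠀⠿⠿⠂⠂⠂⠂⠀⠀
⠀⠀⠀⠀⠿⠿⠿⠿⠂⠿⠀⠀

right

⠿⠿⠿⠿⠿⠿⠿⠿⠿⠿⠿⠿
⠿⠿⠿⠿⠿⠿⠿⠿⠿⠿⠿⠿
⠿⠿⠿⠿⠿⠿⠿⠿⠿⠿⠿⠿
⠿⠿⠿⠿⠿⠿⠿⠿⠿⠿⠿⠿
⠿⠿⠿⠿⠿⠿⠿⠿⠿⠿⠿⠿
⠀⠀⠀⠿⠿⠿⠿⠿⠿⠿⠀⠀
⠀⠀⠀⠿⠿⠂⣾⠂⠂⠂⠀⠀
⠀⠀⠀⠿⠿⠂⠂⠂⠂⠂⠀⠀
⠀⠀⠀⠿⠿⠂⠂⠂⠂⠂⠀⠀
⠀⠀⠀⠿⠿⠂⠂⠂⠂⠂⠀⠀
⠀⠀⠀⠿⠿⠂⠂⠂⠂⠀⠀⠀
⠀⠀⠀⠿⠿⠿⠿⠂⠿⠀⠀⠀

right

⠿⠿⠿⠿⠿⠿⠿⠿⠿⠿⠿⠿
⠿⠿⠿⠿⠿⠿⠿⠿⠿⠿⠿⠿
⠿⠿⠿⠿⠿⠿⠿⠿⠿⠿⠿⠿
⠿⠿⠿⠿⠿⠿⠿⠿⠿⠿⠿⠿
⠿⠿⠿⠿⠿⠿⠿⠿⠿⠿⠿⠿
⠀⠀⠿⠿⠿⠿⠿⠿⠿⠀⠀⠀
⠀⠀⠿⠿⠂⠂⣾⠂⠂⠀⠀⠀
⠀⠀⠿⠿⠂⠂⠂⠂⠂⠀⠀⠀
⠀⠀⠿⠿⠂⠂⠂⠂⠂⠀⠀⠀
⠀⠀⠿⠿⠂⠂⠂⠂⠂⠀⠀⠀
⠀⠀⠿⠿⠂⠂⠂⠂⠀⠀⠀⠀
⠀⠀⠿⠿⠿⠿⠂⠿⠀⠀⠀⠀

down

⠿⠿⠿⠿⠿⠿⠿⠿⠿⠿⠿⠿
⠿⠿⠿⠿⠿⠿⠿⠿⠿⠿⠿⠿
⠿⠿⠿⠿⠿⠿⠿⠿⠿⠿⠿⠿
⠿⠿⠿⠿⠿⠿⠿⠿⠿⠿⠿⠿
⠀⠀⠿⠿⠿⠿⠿⠿⠿⠀⠀⠀
⠀⠀⠿⠿⠂⠂⠂⠂⠂⠀⠀⠀
⠀⠀⠿⠿⠂⠂⣾⠂⠂⠀⠀⠀
⠀⠀⠿⠿⠂⠂⠂⠂⠂⠀⠀⠀
⠀⠀⠿⠿⠂⠂⠂⠂⠂⠀⠀⠀
⠀⠀⠿⠿⠂⠂⠂⠂⠀⠀⠀⠀
⠀⠀⠿⠿⠿⠿⠂⠿⠀⠀⠀⠀
⠀⠀⠿⠿⠿⠿⠂⠿⠀⠀⠀⠀

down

⠿⠿⠿⠿⠿⠿⠿⠿⠿⠿⠿⠿
⠿⠿⠿⠿⠿⠿⠿⠿⠿⠿⠿⠿
⠿⠿⠿⠿⠿⠿⠿⠿⠿⠿⠿⠿
⠀⠀⠿⠿⠿⠿⠿⠿⠿⠀⠀⠀
⠀⠀⠿⠿⠂⠂⠂⠂⠂⠀⠀⠀
⠀⠀⠿⠿⠂⠂⠂⠂⠂⠀⠀⠀
⠀⠀⠿⠿⠂⠂⣾⠂⠂⠀⠀⠀
⠀⠀⠿⠿⠂⠂⠂⠂⠂⠀⠀⠀
⠀⠀⠿⠿⠂⠂⠂⠂⠂⠀⠀⠀
⠀⠀⠿⠿⠿⠿⠂⠿⠀⠀⠀⠀
⠀⠀⠿⠿⠿⠿⠂⠿⠀⠀⠀⠀
⠀⠀⠀⠀⠀⠀⠀⠀⠀⠀⠀⠀

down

⠿⠿⠿⠿⠿⠿⠿⠿⠿⠿⠿⠿
⠿⠿⠿⠿⠿⠿⠿⠿⠿⠿⠿⠿
⠀⠀⠿⠿⠿⠿⠿⠿⠿⠀⠀⠀
⠀⠀⠿⠿⠂⠂⠂⠂⠂⠀⠀⠀
⠀⠀⠿⠿⠂⠂⠂⠂⠂⠀⠀⠀
⠀⠀⠿⠿⠂⠂⠂⠂⠂⠀⠀⠀
⠀⠀⠿⠿⠂⠂⣾⠂⠂⠀⠀⠀
⠀⠀⠿⠿⠂⠂⠂⠂⠂⠀⠀⠀
⠀⠀⠿⠿⠿⠿⠂⠿⠿⠀⠀⠀
⠀⠀⠿⠿⠿⠿⠂⠿⠀⠀⠀⠀
⠀⠀⠀⠀⠀⠀⠀⠀⠀⠀⠀⠀
⠀⠀⠀⠀⠀⠀⠀⠀⠀⠀⠀⠀

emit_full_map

⠿⠿⠿⠿⠿⠿⠿
⠿⠿⠂⠂⠂⠂⠂
⠿⠿⠂⠂⠂⠂⠂
⠿⠿⠂⠂⠂⠂⠂
⠿⠿⠂⠂⣾⠂⠂
⠿⠿⠂⠂⠂⠂⠂
⠿⠿⠿⠿⠂⠿⠿
⠿⠿⠿⠿⠂⠿⠀


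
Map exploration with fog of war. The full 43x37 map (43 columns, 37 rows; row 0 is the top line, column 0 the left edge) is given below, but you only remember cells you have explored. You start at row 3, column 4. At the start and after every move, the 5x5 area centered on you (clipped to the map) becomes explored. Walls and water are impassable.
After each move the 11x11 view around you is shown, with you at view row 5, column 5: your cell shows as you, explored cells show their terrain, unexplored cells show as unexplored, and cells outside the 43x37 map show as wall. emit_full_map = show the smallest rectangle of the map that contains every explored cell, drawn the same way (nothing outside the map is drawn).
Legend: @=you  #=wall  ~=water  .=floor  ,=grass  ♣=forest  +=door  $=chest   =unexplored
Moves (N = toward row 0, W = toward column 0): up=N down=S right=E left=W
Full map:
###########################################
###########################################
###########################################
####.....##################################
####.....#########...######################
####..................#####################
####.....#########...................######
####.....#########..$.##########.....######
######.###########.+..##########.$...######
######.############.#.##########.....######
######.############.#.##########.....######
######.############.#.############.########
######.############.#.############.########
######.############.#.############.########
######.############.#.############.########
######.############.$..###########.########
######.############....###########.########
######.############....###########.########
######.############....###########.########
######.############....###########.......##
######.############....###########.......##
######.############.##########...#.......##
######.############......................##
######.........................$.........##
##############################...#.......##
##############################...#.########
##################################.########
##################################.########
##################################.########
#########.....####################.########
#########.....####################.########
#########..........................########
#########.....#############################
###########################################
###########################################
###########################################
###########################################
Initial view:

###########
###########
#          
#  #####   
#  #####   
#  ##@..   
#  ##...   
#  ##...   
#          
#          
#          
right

###########
###########
           
  ######   
  ######   
  ##.@..   
  ##....   
  ##....   
           
           
           

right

###########
###########
           
 #######   
 #######   
 ##..@..   
 ##.....   
 ##.....   
           
           
           

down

###########
           
 #######   
 #######   
 ##.....   
 ##..@..   
 ##.....   
   .....   
           
           
           

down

           
 #######   
 #######   
 ##.....   
 ##.....   
 ##..@..   
   .....   
   .....   
           
           
           

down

 #######   
 #######   
 ##.....   
 ##.....   
 ##.....   
   ..@..   
   .....   
   ##.##   
           
           
           

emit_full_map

#######
#######
##.....
##.....
##.....
  ..@..
  .....
  ##.##

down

 #######   
 ##.....   
 ##.....   
 ##.....   
   .....   
   ..@..   
   ##.##   
   ##.##   
           
           
           

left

  #######  
  ##.....  
  ##.....  
  ##.....  
   #.....  
   #.@...  
   ###.##  
   ###.##  
           
           
           

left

#  ####### 
#  ##..... 
#  ##..... 
#  ##..... 
#  ##..... 
#  ##@.... 
#  ####.## 
#  ####.## 
#          
#          
#          

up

#  ####### 
#  ####### 
#  ##..... 
#  ##..... 
#  ##..... 
#  ##@.... 
#  ##..... 
#  ####.## 
#  ####.## 
#          
#          

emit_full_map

#######
#######
##.....
##.....
##.....
##@....
##.....
####.##
####.##

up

#          
#  ####### 
#  ####### 
#  ##..... 
#  ##..... 
#  ##@.... 
#  ##..... 
#  ##..... 
#  ####.## 
#  ####.## 
#          

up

###########
#          
#  ####### 
#  ####### 
#  ##..... 
#  ##@.... 
#  ##..... 
#  ##..... 
#  ##..... 
#  ####.## 
#  ####.## 

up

###########
###########
#          
#  ####### 
#  ####### 
#  ##@.... 
#  ##..... 
#  ##..... 
#  ##..... 
#  ##..... 
#  ####.## 

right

###########
###########
           
  #######  
  #######  
  ##.@...  
  ##.....  
  ##.....  
  ##.....  
  ##.....  
  ####.##  

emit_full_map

#######
#######
##.@...
##.....
##.....
##.....
##.....
####.##
####.##

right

###########
###########
           
 #######   
 #######   
 ##..@..   
 ##.....   
 ##.....   
 ##.....   
 ##.....   
 ####.##   

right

###########
###########
           
########   
########   
##...@.#   
##.....#   
##......   
##.....    
##.....    
####.##    

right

###########
###########
           
########   
########   
#....@##   
#.....##   
#.......   
#.....     
#.....     
###.##     

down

###########
           
########   
########   
#.....##   
#....@##   
#.......   
#.....##   
#.....     
###.##     
###.##     

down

           
########   
########   
#.....##   
#.....##   
#....@..   
#.....##   
#.....##   
###.##     
###.##     
           

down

########   
########   
#.....##   
#.....##   
#.......   
#....@##   
#.....##   
###.####   
###.##     
           
           

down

########   
#.....##   
#.....##   
#.......   
#.....##   
#....@##   
###.####   
###.####   
           
           
           

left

#########  
##.....##  
##.....##  
##.......  
##.....##  
##...@.##  
####.####  
####.####  
           
           
           

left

 ######### 
 ##.....## 
 ##.....## 
 ##....... 
 ##.....## 
 ##..@..## 
 ####.#### 
 ####.#### 
           
           
           

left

  #########
  ##.....##
  ##.....##
  ##.......
  ##.....##
  ##.@...##
  ####.####
  ####.####
           
           
           

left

#  ########
#  ##.....#
#  ##.....#
#  ##......
#  ##.....#
#  ##@....#
#  ####.###
#  ####.###
#          
#          
#          

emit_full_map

#########
#########
##.....##
##.....##
##.......
##.....##
##@....##
####.####
####.####
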